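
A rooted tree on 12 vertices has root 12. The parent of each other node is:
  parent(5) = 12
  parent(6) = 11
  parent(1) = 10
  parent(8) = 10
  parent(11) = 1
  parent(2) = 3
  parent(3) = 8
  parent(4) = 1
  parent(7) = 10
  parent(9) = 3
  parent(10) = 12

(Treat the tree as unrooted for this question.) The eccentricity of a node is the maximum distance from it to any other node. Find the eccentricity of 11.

5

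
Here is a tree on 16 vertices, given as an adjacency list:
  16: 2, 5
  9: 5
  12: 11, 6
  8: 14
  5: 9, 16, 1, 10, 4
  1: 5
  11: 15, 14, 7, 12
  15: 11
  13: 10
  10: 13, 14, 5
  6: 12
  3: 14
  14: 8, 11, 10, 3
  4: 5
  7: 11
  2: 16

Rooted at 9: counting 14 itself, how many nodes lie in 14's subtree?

8

The subtree rooted at 14 contains: 14, 11, 8, 3, 12, 15, 7, 6 — 8 nodes.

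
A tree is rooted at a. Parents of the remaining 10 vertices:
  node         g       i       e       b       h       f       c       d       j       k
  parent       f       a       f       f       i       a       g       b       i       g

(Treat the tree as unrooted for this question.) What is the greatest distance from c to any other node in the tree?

5

The node farthest from c is j (h also at distance 5), via c – g – f – a – i – j — 5 edges.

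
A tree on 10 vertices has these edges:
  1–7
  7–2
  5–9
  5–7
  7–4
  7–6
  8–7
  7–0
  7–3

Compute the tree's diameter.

BFS from 9 reaches 6 last, at distance 3; BFS from 6 confirms no node is farther.
Path: 9 - 5 - 7 - 6.

3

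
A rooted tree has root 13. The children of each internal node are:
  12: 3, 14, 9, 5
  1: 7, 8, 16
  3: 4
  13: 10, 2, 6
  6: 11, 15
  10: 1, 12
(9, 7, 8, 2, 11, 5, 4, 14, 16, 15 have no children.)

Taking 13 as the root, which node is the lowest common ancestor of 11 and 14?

Path 11→root: 11 6 13; path 14→root: 14 12 10 13.
First common node: 13.

13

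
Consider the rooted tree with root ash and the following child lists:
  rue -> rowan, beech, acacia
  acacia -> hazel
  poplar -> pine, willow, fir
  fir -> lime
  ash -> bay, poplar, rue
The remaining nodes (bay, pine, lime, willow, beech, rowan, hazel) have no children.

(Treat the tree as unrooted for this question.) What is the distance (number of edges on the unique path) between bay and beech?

3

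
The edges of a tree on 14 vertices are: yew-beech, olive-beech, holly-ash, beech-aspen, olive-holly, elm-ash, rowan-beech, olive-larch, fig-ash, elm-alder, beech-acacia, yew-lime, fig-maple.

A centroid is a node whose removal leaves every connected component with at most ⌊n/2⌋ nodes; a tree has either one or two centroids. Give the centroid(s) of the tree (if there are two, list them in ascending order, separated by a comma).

Delete olive: the remaining components have sizes 6, 6, 1. Max 6 ≤ 7, so olive is a centroid.
Every other node leaves some component of size > 7, so the centroid is unique.

olive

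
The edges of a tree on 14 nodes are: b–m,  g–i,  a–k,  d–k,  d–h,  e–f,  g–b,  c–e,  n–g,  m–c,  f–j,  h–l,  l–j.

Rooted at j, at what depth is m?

4

j → f → e → c → m — 4 edges.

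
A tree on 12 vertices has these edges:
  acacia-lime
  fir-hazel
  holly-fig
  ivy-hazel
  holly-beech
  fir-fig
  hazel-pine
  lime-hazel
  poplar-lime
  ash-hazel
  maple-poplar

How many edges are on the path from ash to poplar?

3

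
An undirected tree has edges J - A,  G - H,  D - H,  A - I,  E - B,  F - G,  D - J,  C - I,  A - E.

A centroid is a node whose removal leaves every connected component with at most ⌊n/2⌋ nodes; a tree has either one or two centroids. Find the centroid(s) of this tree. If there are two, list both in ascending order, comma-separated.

A, J

Removing J splits the tree into components of sizes 5, 4; the largest is 5 ≤ ⌊10/2⌋ = 5.
A is adjacent to J and is also a centroid (the largest component after removing it is likewise 5).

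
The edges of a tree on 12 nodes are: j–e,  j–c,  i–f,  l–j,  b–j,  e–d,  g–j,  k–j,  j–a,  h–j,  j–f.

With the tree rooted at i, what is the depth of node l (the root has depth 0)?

3

i – f – j – l — 3 edges.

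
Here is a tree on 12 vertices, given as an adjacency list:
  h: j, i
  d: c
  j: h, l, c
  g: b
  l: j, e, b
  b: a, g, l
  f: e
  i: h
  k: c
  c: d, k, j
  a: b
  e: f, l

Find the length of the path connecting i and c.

3

The path is i - h - j - c, which has 3 edges.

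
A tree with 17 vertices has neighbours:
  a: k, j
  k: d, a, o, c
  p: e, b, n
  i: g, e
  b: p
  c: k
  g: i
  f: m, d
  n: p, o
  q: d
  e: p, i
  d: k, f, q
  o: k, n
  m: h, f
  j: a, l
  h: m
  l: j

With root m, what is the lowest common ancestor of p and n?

n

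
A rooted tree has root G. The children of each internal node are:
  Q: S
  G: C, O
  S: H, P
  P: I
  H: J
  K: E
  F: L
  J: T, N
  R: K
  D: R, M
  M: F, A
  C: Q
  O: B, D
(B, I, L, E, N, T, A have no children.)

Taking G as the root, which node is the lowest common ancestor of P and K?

G

Path P→root: P S Q C G; path K→root: K R D O G.
First common node: G.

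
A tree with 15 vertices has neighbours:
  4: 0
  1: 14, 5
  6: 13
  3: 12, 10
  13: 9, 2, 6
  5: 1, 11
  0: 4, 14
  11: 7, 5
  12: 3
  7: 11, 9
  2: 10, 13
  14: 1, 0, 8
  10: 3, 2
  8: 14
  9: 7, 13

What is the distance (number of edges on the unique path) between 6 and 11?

6–13–9–7–11: 4 edges.

4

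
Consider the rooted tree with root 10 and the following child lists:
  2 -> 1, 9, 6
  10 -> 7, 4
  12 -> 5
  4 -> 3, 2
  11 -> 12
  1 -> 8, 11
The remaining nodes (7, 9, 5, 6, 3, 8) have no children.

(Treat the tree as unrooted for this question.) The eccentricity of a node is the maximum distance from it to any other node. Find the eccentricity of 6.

The node farthest from 6 is 5, via 6–2–1–11–12–5 — 5 edges.

5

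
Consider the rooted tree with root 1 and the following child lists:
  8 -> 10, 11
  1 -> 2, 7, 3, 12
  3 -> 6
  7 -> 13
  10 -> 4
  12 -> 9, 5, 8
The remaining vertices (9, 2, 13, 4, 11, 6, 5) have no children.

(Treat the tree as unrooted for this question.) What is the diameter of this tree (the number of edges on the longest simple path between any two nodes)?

6

A longest path is 13 - 7 - 1 - 12 - 8 - 10 - 4, with 6 edges.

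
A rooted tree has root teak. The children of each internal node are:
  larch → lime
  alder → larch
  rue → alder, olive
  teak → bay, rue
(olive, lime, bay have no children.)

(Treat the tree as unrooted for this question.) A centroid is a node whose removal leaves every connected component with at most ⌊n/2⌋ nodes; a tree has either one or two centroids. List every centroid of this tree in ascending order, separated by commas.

If rue is removed the pieces have sizes 3, 2, 1, all ≤ ⌊7/2⌋ = 3.
No neighbour of rue does as well, so rue is the unique centroid.

rue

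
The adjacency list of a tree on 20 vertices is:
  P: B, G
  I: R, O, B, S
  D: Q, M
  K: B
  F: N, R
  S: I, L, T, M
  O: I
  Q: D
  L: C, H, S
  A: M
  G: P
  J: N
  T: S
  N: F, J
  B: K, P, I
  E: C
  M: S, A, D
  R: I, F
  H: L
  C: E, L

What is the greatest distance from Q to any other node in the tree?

A farthest node from Q is J.
The path Q–D–M–S–I–R–F–N–J has 8 edges.

8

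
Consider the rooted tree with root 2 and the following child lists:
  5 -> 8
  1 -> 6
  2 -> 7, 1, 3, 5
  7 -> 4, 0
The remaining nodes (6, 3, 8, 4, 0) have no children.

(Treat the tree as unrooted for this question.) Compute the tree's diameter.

BFS from 6 reaches 8 last, at distance 4; BFS from 8 confirms no node is farther.
Path: 6-1-2-5-8.

4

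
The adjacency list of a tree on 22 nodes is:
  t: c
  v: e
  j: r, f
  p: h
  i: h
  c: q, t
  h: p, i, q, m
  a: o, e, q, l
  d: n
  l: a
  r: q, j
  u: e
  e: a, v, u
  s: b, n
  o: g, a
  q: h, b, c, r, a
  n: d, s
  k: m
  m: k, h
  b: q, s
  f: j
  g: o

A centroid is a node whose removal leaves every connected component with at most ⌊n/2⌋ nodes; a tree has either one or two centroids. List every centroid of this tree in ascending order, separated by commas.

If q is removed the pieces have sizes 7, 5, 4, 3, 2, all ≤ ⌊22/2⌋ = 11.
No neighbour of q does as well, so q is the unique centroid.

q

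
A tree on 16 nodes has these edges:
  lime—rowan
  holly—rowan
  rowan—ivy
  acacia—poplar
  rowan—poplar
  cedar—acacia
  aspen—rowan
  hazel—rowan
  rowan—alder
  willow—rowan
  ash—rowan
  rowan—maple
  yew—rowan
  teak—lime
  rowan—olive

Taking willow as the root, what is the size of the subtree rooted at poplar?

3

Descendants of poplar (including itself): poplar, acacia, cedar. That's 3.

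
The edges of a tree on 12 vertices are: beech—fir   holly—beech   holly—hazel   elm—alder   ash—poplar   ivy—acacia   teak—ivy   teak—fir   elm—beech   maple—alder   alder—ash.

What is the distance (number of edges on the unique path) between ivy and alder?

5

Walking from ivy: ivy–teak–fir–beech–elm–alder. Length 5.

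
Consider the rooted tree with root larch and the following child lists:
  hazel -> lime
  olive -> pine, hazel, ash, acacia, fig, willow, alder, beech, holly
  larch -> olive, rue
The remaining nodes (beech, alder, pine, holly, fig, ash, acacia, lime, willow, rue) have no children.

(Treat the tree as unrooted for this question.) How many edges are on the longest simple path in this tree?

4

BFS from lime reaches rue last, at distance 4; BFS from rue confirms no node is farther.
Path: lime–hazel–olive–larch–rue.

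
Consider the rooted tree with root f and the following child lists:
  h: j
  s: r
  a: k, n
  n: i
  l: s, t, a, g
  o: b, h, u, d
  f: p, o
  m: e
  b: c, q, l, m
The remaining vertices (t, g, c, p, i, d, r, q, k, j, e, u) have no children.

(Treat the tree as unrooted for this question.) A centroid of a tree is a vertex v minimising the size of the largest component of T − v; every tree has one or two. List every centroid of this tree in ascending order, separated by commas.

Delete b: the remaining components have sizes 9, 7, 2, 1, 1. Max 9 ≤ 10, so b is a centroid.
Every other node leaves some component of size > 10, so the centroid is unique.

b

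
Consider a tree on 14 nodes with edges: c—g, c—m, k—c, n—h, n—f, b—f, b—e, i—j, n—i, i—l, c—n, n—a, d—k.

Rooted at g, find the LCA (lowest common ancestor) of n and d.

c

n's ancestor chain is n, c, g and d's is d, k, c, g; they first meet at c.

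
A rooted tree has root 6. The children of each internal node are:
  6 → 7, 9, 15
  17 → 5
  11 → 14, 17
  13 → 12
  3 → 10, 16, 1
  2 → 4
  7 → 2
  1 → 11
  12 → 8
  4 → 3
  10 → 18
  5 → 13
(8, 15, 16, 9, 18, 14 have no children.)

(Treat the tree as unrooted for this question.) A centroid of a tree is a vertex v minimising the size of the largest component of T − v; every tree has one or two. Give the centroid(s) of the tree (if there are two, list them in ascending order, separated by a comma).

3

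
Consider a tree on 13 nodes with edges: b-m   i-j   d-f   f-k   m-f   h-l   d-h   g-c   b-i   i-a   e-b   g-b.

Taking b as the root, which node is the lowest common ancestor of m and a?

b

Ancestors of m (toward the root): m, b.
Ancestors of a: a, i, b.
The deepest node appearing in both lists is b.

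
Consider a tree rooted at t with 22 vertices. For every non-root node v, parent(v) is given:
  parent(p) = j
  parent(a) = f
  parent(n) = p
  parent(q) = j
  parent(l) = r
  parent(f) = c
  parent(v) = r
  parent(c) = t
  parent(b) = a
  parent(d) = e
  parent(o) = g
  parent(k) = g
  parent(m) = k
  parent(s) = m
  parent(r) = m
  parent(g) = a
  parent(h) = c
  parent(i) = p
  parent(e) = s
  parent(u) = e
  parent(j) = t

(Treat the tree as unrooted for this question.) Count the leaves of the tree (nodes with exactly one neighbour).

10

The leaves are b, d, h, i, l, n, o, q, u, v.
That is 10 leaves.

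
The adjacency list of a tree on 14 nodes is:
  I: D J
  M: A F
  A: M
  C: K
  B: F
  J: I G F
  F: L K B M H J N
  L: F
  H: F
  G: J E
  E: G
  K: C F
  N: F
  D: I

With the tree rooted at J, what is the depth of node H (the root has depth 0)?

Climbing from H to the root: H – F – J. That's 2 steps.

2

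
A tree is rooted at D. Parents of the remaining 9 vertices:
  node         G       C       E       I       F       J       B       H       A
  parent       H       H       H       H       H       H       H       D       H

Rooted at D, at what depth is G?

2

D – H – G — 2 edges.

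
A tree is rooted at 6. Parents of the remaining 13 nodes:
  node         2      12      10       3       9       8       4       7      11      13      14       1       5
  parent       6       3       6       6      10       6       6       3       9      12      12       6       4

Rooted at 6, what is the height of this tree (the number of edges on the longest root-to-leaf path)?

3

A deepest node is 11, reached by 6–10–9–11.
That path has 3 edges, so the height is 3.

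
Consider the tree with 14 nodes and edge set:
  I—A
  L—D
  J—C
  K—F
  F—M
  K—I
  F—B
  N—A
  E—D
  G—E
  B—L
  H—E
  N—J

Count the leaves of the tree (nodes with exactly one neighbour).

Degree-1 nodes: C, G, H, M — 4 of them.

4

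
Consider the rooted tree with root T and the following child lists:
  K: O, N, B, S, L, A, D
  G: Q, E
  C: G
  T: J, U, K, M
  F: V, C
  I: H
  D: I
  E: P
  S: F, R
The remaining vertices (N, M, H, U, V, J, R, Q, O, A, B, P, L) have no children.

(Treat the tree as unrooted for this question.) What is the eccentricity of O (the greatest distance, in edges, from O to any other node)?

The node farthest from O is P, via O-K-S-F-C-G-E-P — 7 edges.

7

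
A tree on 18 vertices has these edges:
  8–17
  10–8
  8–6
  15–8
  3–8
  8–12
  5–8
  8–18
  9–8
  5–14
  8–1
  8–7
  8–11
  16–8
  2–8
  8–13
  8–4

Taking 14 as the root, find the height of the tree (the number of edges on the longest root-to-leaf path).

3

A deepest node is 9, reached by 14-5-8-9.
That path has 3 edges, so the height is 3.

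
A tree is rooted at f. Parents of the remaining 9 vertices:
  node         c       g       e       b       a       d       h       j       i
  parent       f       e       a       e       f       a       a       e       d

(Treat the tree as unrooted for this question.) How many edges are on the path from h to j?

3

The path is h - a - e - j, which has 3 edges.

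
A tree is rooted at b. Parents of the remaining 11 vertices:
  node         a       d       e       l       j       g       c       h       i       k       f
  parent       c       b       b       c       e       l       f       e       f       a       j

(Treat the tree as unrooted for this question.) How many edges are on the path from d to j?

d - b - e - j: 3 edges.

3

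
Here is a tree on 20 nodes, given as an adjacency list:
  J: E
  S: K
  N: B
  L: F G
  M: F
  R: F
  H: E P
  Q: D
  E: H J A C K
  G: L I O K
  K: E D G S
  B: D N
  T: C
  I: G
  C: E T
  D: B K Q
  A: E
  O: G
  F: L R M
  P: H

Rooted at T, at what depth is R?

7

Path from T to R: T–C–E–K–G–L–F–R, which has 7 edges.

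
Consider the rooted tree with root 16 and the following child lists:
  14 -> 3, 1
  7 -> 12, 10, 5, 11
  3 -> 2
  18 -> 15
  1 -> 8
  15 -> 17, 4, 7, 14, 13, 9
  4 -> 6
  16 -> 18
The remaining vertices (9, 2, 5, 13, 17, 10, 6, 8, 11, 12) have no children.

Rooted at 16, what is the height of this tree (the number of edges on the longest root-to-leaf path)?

5

A deepest node is 2, reached by 16–18–15–14–3–2.
That path has 5 edges, so the height is 5.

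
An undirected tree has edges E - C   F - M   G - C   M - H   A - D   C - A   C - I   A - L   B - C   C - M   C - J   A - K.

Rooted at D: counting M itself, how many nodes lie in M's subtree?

Descendants of M (including itself): M, F, H. That's 3.

3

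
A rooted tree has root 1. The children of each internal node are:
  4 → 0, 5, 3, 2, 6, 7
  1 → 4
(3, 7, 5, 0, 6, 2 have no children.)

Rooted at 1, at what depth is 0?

2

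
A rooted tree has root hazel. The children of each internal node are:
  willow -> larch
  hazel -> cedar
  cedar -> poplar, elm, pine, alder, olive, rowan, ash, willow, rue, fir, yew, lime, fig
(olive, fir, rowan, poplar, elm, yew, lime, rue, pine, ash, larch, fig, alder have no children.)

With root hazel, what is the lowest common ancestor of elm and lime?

Path elm→root: elm cedar hazel; path lime→root: lime cedar hazel.
First common node: cedar.

cedar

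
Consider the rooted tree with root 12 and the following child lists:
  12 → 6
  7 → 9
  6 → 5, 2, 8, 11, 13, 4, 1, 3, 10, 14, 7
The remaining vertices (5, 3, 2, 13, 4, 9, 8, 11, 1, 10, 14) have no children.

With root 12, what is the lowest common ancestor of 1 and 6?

1's ancestor chain is 1, 6, 12 and 6's is 6, 12; they first meet at 6.

6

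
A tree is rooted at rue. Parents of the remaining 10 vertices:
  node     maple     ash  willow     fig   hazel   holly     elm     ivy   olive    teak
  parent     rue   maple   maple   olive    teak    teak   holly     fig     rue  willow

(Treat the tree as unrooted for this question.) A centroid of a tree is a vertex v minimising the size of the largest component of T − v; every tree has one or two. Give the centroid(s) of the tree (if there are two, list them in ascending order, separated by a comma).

If maple is removed the pieces have sizes 5, 4, 1, all ≤ ⌊11/2⌋ = 5.
Every other node leaves some component of size > 5, so the centroid is unique.

maple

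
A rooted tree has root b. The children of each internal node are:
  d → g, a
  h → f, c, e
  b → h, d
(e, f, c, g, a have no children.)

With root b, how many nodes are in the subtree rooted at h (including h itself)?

h's subtree: {h, f, c, e}, size 4.

4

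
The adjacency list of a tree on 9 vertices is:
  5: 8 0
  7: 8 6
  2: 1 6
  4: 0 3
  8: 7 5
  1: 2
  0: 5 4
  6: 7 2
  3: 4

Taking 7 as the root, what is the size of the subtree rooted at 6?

Descendants of 6 (including itself): 6, 2, 1. That's 3.

3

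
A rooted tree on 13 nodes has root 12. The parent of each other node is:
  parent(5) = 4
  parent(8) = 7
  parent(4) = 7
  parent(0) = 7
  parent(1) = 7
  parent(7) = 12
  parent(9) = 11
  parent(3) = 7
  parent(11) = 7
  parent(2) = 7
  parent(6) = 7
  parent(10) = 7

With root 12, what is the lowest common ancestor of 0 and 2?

0's ancestor chain is 0, 7, 12 and 2's is 2, 7, 12; they first meet at 7.

7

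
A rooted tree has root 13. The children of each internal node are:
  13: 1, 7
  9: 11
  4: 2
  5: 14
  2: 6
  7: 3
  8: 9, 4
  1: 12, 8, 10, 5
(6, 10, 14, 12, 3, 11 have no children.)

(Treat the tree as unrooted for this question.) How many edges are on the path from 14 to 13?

The path is 14–5–1–13, which has 3 edges.

3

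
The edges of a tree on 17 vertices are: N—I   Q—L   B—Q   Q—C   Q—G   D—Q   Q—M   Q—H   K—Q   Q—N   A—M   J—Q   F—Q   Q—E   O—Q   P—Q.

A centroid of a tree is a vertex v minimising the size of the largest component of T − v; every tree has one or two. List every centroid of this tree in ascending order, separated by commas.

Q

Delete Q: the remaining components have sizes 2, 2, 1, 1, 1, 1, 1, 1, 1, 1, 1, 1, 1, 1. Max 2 ≤ 8, so Q is a centroid.
No neighbour of Q does as well, so Q is the unique centroid.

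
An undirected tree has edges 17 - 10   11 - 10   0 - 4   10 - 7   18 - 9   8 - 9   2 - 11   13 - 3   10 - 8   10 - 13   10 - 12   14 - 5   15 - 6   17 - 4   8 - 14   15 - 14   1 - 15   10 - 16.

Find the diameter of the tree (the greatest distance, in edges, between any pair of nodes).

7

BFS from 6 reaches 0 last, at distance 7; BFS from 0 confirms no node is farther.
Path: 6 - 15 - 14 - 8 - 10 - 17 - 4 - 0.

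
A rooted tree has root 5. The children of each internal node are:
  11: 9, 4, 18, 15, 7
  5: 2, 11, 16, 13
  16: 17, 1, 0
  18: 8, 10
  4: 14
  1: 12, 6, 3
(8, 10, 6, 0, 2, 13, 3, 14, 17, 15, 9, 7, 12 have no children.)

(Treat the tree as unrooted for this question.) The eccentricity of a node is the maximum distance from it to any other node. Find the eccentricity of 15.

5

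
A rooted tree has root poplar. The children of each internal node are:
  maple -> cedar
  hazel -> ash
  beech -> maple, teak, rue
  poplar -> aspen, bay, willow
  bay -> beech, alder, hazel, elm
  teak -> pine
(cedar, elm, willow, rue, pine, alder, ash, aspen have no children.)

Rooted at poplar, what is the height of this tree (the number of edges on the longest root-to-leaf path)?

4

The longest root-to-leaf path is poplar → bay → beech → maple → cedar (4 edges).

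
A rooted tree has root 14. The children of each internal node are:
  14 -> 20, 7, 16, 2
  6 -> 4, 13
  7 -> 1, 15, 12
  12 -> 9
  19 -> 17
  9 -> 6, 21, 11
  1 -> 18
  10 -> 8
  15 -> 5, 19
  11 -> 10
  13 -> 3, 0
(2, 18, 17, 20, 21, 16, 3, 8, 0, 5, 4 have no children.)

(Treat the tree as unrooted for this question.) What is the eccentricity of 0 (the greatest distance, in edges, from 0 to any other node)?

A farthest node from 0 is 17.
The path 0-13-6-9-12-7-15-19-17 has 8 edges.

8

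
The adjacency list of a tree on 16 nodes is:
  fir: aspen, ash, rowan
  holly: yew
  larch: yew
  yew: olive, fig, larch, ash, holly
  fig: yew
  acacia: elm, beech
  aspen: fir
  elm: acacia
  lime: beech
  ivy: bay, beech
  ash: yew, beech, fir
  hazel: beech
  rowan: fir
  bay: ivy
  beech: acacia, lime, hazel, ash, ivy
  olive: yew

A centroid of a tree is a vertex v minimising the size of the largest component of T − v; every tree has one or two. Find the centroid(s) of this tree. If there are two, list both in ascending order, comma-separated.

ash

Delete ash: the remaining components have sizes 7, 5, 3. Max 7 ≤ 8, so ash is a centroid.
No neighbour of ash does as well, so ash is the unique centroid.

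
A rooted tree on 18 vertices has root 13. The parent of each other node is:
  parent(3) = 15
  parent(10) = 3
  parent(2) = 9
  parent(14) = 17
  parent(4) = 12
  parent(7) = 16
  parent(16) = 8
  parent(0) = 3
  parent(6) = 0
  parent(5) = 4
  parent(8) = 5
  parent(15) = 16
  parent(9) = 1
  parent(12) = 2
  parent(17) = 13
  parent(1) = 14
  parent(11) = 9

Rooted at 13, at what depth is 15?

13–17–14–1–9–2–12–4–5–8–16–15 — 11 edges.

11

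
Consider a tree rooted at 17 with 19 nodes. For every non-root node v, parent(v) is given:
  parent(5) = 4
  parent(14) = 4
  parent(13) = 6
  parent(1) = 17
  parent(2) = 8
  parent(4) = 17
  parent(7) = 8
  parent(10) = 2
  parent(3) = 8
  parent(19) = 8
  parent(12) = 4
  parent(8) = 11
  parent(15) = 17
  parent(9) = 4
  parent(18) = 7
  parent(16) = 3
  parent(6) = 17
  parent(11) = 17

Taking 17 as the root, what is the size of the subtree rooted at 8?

The subtree rooted at 8 contains: 8, 3, 19, 7, 2, 16, 18, 10 — 8 nodes.

8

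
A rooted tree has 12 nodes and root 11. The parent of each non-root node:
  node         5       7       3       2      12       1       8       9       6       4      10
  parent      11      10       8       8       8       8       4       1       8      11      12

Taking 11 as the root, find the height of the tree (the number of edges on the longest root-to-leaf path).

5

A deepest node is 7, reached by 11 → 4 → 8 → 12 → 10 → 7.
That path has 5 edges, so the height is 5.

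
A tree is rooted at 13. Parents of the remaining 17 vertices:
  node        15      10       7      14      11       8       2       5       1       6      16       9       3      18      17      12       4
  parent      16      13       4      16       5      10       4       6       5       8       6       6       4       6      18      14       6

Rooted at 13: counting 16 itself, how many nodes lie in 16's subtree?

The subtree rooted at 16 contains: 16, 14, 15, 12 — 4 nodes.

4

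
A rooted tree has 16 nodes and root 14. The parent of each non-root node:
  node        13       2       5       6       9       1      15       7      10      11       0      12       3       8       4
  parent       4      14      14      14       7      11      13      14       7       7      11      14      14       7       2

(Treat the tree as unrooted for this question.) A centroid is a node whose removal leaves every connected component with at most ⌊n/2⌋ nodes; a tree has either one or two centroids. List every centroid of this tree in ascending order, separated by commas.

14

Delete 14: the remaining components have sizes 7, 4, 1, 1, 1, 1. Max 7 ≤ 8, so 14 is a centroid.
Every other node leaves some component of size > 8, so the centroid is unique.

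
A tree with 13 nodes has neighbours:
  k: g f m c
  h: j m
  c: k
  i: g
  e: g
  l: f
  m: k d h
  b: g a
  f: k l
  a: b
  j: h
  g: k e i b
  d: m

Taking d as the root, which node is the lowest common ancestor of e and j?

m

Path e→root: e g k m d; path j→root: j h m d.
First common node: m.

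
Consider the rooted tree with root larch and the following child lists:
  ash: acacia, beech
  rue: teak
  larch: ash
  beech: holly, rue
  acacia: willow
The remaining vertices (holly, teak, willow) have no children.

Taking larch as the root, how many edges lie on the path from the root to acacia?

2

Path from larch to acacia: larch – ash – acacia, which has 2 edges.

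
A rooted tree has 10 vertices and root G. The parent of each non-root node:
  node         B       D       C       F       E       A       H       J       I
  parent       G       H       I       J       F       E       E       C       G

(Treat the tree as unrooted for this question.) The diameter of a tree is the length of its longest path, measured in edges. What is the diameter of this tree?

8

A longest path is B-G-I-C-J-F-E-H-D, with 8 edges.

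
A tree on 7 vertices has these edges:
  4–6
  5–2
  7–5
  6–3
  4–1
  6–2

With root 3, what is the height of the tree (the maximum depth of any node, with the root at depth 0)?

4

The longest root-to-leaf path is 3 – 6 – 2 – 5 – 7 (4 edges).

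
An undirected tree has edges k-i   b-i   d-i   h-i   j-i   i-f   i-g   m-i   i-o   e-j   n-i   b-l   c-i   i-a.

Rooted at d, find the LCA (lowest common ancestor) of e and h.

e's ancestor chain is e, j, i, d and h's is h, i, d; they first meet at i.

i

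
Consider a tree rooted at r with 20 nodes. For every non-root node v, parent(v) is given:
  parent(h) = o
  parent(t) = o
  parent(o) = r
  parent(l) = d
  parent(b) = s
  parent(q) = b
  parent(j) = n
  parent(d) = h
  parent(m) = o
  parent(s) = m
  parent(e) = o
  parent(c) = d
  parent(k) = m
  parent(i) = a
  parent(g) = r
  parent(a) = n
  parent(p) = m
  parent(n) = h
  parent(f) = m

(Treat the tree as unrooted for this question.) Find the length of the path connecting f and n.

f - m - o - h - n: 4 edges.

4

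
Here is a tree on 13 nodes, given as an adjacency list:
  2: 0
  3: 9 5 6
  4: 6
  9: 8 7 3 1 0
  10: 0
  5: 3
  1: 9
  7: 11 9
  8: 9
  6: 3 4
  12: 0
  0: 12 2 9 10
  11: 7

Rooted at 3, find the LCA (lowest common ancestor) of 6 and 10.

3

Ancestors of 6 (toward the root): 6, 3.
Ancestors of 10: 10, 0, 9, 3.
The deepest node appearing in both lists is 3.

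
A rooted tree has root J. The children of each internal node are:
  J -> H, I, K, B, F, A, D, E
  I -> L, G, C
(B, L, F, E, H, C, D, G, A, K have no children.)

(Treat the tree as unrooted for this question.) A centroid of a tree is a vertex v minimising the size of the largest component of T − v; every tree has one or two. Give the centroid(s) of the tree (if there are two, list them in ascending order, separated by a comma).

J

Delete J: the remaining components have sizes 4, 1, 1, 1, 1, 1, 1, 1. Max 4 ≤ 6, so J is a centroid.
Every other node leaves some component of size > 6, so the centroid is unique.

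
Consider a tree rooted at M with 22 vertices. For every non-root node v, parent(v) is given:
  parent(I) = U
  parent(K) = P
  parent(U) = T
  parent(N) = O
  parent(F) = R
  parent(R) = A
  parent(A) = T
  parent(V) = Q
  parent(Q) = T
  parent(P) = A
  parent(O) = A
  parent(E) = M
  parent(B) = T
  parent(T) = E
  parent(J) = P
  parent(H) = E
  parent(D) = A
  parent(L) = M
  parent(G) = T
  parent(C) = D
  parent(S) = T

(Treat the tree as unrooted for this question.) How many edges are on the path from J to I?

5

J - P - A - T - U - I: 5 edges.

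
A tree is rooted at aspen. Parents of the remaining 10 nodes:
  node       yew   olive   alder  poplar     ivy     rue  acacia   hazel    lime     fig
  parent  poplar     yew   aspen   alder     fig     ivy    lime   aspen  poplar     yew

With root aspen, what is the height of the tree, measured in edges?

rue sits deepest: aspen-alder-poplar-yew-fig-ivy-rue — 6 edges from the root.

6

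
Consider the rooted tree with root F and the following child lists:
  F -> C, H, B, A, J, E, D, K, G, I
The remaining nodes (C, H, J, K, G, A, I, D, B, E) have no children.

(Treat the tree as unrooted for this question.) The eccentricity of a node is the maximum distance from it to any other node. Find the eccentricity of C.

2

Distances from C peak at 2, attained at H (D, G, J, A, E, K, B, I also at distance 2).
C-F-H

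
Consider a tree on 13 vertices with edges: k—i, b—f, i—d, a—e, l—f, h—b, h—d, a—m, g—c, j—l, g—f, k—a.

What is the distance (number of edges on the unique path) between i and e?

Walking from i: i–k–a–e. Length 3.

3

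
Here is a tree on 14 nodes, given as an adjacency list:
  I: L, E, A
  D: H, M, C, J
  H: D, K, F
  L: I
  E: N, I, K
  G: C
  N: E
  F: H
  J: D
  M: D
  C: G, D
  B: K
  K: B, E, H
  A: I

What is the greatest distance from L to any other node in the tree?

7

The node farthest from L is G, via L–I–E–K–H–D–C–G — 7 edges.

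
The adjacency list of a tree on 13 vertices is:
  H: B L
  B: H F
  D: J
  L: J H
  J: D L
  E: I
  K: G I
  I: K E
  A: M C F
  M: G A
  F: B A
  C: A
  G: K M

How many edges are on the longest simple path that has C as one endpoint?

7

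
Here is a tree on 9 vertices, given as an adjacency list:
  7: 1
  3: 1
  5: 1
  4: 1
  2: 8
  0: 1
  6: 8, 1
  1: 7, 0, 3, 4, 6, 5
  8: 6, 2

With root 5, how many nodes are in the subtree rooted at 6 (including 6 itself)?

3

Descendants of 6 (including itself): 6, 8, 2. That's 3.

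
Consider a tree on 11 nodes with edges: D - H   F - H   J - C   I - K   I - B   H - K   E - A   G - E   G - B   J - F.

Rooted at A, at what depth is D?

7

Climbing from D to the root: D – H – K – I – B – G – E – A. That's 7 steps.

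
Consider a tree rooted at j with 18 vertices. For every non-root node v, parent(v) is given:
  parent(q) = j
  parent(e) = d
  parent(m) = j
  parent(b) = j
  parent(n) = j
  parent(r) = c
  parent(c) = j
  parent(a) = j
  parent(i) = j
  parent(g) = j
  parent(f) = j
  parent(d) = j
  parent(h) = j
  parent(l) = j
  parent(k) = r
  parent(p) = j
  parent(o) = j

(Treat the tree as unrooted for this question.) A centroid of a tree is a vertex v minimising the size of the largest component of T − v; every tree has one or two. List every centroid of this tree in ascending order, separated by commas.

j

Removing j splits the tree into components of sizes 3, 2, 1, 1, 1, 1, 1, 1, 1, 1, 1, 1, 1, 1; the largest is 3 ≤ ⌊18/2⌋ = 9.
Every other node leaves some component of size > 9, so the centroid is unique.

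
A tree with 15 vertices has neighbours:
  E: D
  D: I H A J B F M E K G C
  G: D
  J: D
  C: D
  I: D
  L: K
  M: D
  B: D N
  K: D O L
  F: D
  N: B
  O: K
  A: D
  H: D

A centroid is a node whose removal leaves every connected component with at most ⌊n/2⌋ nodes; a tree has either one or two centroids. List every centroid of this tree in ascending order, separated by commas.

Delete D: the remaining components have sizes 3, 2, 1, 1, 1, 1, 1, 1, 1, 1, 1. Max 3 ≤ 7, so D is a centroid.
Every other node leaves some component of size > 7, so the centroid is unique.

D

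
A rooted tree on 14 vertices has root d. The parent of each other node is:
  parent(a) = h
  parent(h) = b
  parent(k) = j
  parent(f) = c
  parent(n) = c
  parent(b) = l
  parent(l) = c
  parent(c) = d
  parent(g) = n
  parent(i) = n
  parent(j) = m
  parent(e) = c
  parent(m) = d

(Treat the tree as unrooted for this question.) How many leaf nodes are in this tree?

6

Exactly 6 nodes have a single neighbour: a, e, f, g, i, k.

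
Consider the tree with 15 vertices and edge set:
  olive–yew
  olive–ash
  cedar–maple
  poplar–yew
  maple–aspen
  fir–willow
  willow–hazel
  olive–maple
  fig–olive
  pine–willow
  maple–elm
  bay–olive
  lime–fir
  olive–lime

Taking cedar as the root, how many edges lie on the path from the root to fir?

Path from cedar to fir: cedar–maple–olive–lime–fir, which has 4 edges.

4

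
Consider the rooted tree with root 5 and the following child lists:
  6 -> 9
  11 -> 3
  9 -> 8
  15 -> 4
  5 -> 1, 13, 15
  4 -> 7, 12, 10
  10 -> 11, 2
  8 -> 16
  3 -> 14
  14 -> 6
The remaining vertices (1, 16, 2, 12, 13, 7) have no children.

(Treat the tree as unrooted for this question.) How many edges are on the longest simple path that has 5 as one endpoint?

The node farthest from 5 is 16, via 5-15-4-10-11-3-14-6-9-8-16 — 10 edges.

10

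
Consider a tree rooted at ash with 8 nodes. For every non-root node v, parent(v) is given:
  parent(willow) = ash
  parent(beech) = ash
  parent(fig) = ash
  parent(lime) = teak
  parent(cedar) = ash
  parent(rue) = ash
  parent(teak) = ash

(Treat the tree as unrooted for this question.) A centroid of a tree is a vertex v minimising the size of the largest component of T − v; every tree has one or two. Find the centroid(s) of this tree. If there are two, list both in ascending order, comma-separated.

ash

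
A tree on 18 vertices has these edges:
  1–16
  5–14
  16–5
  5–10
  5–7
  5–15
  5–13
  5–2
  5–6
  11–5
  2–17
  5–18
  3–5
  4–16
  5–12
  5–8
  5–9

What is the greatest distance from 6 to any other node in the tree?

Distances from 6 peak at 3, attained at 4 (1, 17 also at distance 3).
6–5–16–4

3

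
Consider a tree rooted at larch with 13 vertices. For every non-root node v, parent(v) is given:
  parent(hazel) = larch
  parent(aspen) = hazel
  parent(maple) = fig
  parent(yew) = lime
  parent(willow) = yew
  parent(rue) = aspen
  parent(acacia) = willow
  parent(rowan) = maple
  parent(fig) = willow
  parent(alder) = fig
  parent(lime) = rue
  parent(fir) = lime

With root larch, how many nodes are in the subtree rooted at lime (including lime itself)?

9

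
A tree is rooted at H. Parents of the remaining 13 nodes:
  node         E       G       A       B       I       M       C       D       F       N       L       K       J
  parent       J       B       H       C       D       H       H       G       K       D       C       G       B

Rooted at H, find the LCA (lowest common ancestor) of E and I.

B

Ancestors of E (toward the root): E, J, B, C, H.
Ancestors of I: I, D, G, B, C, H.
The deepest node appearing in both lists is B.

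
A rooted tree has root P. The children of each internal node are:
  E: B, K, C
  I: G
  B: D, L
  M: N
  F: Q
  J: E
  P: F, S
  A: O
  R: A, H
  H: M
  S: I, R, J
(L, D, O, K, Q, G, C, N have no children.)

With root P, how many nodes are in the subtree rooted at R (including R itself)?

R's subtree: {R, H, A, M, O, N}, size 6.

6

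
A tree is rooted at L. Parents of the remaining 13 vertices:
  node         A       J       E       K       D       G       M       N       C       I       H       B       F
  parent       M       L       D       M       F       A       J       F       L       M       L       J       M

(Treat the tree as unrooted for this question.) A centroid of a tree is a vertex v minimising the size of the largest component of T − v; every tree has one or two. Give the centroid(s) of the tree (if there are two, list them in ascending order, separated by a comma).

M

If M is removed the pieces have sizes 5, 4, 2, 1, 1, all ≤ ⌊14/2⌋ = 7.
No neighbour of M does as well, so M is the unique centroid.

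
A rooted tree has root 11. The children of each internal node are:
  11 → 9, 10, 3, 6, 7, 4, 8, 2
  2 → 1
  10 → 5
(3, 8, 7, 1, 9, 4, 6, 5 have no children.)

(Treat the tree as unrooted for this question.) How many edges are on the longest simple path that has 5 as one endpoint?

4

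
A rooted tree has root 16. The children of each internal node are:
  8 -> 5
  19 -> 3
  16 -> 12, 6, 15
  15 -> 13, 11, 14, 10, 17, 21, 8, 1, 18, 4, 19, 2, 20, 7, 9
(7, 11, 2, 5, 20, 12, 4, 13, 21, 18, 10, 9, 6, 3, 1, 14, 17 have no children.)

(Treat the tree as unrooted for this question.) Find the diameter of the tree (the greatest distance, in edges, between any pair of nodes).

4

BFS from 3 reaches 5 last, at distance 4; BFS from 5 confirms no node is farther.
Path: 3 – 19 – 15 – 8 – 5.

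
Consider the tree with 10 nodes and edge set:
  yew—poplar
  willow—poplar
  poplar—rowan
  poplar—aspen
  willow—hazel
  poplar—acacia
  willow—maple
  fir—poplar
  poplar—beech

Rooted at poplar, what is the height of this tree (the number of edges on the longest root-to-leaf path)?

A deepest node is maple, reached by poplar – willow – maple.
That path has 2 edges, so the height is 2.

2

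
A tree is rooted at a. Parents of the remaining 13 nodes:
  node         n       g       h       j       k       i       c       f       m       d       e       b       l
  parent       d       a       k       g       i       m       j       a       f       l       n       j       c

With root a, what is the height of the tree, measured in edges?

7

A deepest node is e, reached by a-g-j-c-l-d-n-e.
That path has 7 edges, so the height is 7.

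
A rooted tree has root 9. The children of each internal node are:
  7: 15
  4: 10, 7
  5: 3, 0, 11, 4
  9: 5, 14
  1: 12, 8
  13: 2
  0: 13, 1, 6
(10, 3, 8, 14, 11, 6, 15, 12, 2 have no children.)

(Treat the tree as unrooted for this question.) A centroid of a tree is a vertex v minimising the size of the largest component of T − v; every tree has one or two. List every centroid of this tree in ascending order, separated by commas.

5

Removing 5 splits the tree into components of sizes 7, 4, 2, 1, 1; the largest is 7 ≤ ⌊16/2⌋ = 8.
Every other node leaves some component of size > 8, so the centroid is unique.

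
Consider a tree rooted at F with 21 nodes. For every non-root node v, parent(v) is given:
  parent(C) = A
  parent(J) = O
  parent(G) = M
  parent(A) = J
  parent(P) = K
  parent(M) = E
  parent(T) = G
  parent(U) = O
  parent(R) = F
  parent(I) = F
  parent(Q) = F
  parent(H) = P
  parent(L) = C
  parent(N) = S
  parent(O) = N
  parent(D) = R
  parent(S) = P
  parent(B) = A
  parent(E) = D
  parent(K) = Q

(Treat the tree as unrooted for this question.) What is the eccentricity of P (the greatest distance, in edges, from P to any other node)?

9

The node farthest from P is T, via P – K – Q – F – R – D – E – M – G – T — 9 edges.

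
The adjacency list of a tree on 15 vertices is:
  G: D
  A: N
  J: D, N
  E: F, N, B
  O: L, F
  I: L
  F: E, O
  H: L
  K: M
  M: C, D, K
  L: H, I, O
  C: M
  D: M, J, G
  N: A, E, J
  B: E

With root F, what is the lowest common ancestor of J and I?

Path J→root: J N E F; path I→root: I L O F.
First common node: F.

F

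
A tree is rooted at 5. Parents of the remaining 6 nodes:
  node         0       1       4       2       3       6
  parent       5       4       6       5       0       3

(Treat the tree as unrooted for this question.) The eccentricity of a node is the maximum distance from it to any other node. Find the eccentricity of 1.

A farthest node from 1 is 2.
The path 1 – 4 – 6 – 3 – 0 – 5 – 2 has 6 edges.

6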